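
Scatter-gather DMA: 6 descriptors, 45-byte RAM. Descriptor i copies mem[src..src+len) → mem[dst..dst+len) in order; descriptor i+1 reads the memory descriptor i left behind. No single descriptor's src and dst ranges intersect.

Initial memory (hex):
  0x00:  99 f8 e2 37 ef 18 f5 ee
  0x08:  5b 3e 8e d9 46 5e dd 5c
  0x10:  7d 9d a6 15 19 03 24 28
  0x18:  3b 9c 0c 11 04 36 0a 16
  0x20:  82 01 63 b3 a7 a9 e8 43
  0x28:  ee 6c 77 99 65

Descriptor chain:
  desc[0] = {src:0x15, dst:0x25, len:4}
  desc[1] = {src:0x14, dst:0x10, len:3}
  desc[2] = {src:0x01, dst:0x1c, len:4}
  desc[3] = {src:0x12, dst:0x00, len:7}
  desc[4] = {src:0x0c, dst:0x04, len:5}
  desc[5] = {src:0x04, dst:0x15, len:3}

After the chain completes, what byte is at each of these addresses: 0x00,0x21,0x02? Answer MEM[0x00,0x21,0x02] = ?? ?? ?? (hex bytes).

D0: mem[0x25..0x28] <- [03 24 28 3b]
D1: mem[0x10..0x12] <- [19 03 24]
D2: mem[0x1c..0x1f] <- [f8 e2 37 ef]
D3: mem[0x00..0x06] <- [24 15 19 03 24 28 3b]
D4: mem[0x04..0x08] <- [46 5e dd 5c 19]
D5: mem[0x15..0x17] <- [46 5e dd]
query mem[0x00]=0x24, mem[0x21]=0x01, mem[0x02]=0x19

MEM[0x00,0x21,0x02] = 24 01 19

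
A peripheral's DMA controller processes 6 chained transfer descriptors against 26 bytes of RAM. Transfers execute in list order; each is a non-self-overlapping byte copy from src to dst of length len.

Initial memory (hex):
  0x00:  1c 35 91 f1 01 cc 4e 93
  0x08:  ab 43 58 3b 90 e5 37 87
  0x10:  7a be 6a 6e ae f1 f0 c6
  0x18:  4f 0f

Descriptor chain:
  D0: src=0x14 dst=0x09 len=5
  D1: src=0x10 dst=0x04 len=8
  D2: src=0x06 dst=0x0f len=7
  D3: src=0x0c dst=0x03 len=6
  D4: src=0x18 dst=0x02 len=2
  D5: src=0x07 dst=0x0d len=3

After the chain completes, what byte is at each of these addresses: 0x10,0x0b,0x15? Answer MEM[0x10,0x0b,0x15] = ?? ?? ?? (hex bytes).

[0] 0x14->0x09 len=5 : ae f1 f0 c6 4f
[1] 0x10->0x04 len=8 : 7a be 6a 6e ae f1 f0 c6
[2] 0x06->0x0f len=7 : 6a 6e ae f1 f0 c6 c6
[3] 0x0c->0x03 len=6 : c6 4f 37 6a 6e ae
[4] 0x18->0x02 len=2 : 4f 0f
[5] 0x07->0x0d len=3 : 6e ae f1
query mem[0x10]=0x6e, mem[0x0b]=0xc6, mem[0x15]=0xc6

MEM[0x10,0x0b,0x15] = 6e c6 c6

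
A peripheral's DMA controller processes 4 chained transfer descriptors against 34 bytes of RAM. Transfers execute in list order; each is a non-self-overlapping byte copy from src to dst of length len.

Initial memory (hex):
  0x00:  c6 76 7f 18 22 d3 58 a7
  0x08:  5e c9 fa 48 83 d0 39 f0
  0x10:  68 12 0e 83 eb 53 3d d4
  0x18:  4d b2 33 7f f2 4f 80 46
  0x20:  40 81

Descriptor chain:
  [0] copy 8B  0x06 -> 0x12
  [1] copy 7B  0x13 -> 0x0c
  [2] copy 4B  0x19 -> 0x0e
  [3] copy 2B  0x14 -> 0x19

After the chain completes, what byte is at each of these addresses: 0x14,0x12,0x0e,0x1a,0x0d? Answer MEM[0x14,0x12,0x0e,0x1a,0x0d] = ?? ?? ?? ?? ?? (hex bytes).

D0: mem[0x12..0x19] <- [58 a7 5e c9 fa 48 83 d0]
D1: mem[0x0c..0x12] <- [a7 5e c9 fa 48 83 d0]
D2: mem[0x0e..0x11] <- [d0 33 7f f2]
D3: mem[0x19..0x1a] <- [5e c9]
query mem[0x14]=0x5e, mem[0x12]=0xd0, mem[0x0e]=0xd0, mem[0x1a]=0xc9, mem[0x0d]=0x5e

MEM[0x14,0x12,0x0e,0x1a,0x0d] = 5e d0 d0 c9 5e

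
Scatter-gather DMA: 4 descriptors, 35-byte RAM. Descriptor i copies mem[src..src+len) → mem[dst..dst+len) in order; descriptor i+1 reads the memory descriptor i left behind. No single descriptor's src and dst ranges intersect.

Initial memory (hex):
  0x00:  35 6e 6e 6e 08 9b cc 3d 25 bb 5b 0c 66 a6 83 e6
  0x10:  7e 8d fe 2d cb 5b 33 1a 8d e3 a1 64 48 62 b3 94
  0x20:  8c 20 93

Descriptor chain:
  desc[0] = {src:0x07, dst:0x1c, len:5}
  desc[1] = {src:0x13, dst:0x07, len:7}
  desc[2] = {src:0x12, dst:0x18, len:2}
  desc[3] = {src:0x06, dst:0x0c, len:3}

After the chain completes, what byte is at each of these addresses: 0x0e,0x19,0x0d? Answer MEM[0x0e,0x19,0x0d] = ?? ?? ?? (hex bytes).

MEM[0x0e,0x19,0x0d] = cb 2d 2d

#0 dst[0x1c+5] := {0x3d,0x25,0xbb,0x5b,0x0c}
#1 dst[0x07+7] := {0x2d,0xcb,0x5b,0x33,0x1a,0x8d,0xe3}
#2 dst[0x18+2] := {0xfe,0x2d}
#3 dst[0x0c+3] := {0xcc,0x2d,0xcb}
query mem[0x0e]=0xcb, mem[0x19]=0x2d, mem[0x0d]=0x2d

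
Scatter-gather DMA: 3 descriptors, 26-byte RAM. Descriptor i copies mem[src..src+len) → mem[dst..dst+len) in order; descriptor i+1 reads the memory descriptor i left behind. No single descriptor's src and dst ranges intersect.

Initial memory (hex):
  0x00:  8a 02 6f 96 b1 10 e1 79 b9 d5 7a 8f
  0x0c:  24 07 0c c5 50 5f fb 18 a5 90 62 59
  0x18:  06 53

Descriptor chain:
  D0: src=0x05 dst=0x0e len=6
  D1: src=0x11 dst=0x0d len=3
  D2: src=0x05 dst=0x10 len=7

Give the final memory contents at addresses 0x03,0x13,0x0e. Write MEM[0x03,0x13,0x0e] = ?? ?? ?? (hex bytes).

[0] 0x05->0x0e len=6 : 10 e1 79 b9 d5 7a
[1] 0x11->0x0d len=3 : b9 d5 7a
[2] 0x05->0x10 len=7 : 10 e1 79 b9 d5 7a 8f
query mem[0x03]=0x96, mem[0x13]=0xb9, mem[0x0e]=0xd5

MEM[0x03,0x13,0x0e] = 96 b9 d5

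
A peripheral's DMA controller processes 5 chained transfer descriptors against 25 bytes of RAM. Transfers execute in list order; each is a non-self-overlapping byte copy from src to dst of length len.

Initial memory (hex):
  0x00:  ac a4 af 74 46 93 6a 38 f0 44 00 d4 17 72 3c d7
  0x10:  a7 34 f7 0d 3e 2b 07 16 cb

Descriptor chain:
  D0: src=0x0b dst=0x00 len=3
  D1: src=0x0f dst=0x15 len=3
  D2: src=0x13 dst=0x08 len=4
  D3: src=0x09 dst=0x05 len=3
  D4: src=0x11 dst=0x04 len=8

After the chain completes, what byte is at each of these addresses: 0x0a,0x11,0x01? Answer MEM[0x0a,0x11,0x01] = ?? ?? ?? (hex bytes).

MEM[0x0a,0x11,0x01] = 34 34 17

[0] 0x0b->0x00 len=3 : d4 17 72
[1] 0x0f->0x15 len=3 : d7 a7 34
[2] 0x13->0x08 len=4 : 0d 3e d7 a7
[3] 0x09->0x05 len=3 : 3e d7 a7
[4] 0x11->0x04 len=8 : 34 f7 0d 3e d7 a7 34 cb
query mem[0x0a]=0x34, mem[0x11]=0x34, mem[0x01]=0x17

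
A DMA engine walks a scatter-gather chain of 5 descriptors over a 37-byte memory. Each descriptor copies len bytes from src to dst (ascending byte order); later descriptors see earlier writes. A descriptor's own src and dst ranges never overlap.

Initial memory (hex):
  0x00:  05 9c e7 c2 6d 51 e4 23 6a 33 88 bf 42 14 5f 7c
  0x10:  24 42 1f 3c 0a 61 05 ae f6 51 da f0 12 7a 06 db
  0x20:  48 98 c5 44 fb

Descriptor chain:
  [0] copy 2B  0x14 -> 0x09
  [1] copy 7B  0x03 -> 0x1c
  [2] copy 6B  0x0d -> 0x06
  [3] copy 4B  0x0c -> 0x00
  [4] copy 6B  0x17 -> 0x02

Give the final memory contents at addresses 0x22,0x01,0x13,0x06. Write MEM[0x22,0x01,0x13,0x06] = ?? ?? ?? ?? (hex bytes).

  after D0: wrote 2B at 0x09 = 0a61
  after D1: wrote 7B at 0x1c = c26d51e4236a0a
  after D2: wrote 6B at 0x06 = 145f7c24421f
  after D3: wrote 4B at 0x00 = 42145f7c
  after D4: wrote 6B at 0x02 = aef651daf0c2
query mem[0x22]=0x0a, mem[0x01]=0x14, mem[0x13]=0x3c, mem[0x06]=0xf0

MEM[0x22,0x01,0x13,0x06] = 0a 14 3c f0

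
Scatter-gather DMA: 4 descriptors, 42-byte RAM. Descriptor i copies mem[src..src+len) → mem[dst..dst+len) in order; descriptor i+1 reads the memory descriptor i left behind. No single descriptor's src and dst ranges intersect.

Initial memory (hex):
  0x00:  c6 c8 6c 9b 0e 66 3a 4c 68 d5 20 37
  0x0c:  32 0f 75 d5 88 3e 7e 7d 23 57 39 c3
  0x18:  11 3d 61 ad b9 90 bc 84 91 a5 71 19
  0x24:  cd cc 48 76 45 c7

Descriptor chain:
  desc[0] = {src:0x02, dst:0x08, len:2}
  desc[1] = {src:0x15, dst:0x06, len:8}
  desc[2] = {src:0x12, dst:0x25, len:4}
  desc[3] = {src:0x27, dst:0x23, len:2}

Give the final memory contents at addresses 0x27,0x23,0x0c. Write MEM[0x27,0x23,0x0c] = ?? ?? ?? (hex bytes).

MEM[0x27,0x23,0x0c] = 23 23 ad

  after D0: wrote 2B at 0x08 = 6c9b
  after D1: wrote 8B at 0x06 = 5739c3113d61adb9
  after D2: wrote 4B at 0x25 = 7e7d2357
  after D3: wrote 2B at 0x23 = 2357
query mem[0x27]=0x23, mem[0x23]=0x23, mem[0x0c]=0xad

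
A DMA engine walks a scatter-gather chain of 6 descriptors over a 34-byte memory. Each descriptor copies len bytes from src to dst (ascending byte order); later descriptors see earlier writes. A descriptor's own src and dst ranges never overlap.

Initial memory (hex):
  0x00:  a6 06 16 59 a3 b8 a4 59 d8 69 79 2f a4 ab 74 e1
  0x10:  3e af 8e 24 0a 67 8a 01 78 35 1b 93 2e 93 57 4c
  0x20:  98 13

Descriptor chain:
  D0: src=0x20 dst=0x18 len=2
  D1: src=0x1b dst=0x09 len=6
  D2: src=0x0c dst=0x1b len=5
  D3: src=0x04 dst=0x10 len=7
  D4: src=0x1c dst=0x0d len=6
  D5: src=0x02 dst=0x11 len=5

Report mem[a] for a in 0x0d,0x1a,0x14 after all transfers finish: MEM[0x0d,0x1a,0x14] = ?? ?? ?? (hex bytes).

#0 dst[0x18+2] := {0x98,0x13}
#1 dst[0x09+6] := {0x93,0x2e,0x93,0x57,0x4c,0x98}
#2 dst[0x1b+5] := {0x57,0x4c,0x98,0xe1,0x3e}
#3 dst[0x10+7] := {0xa3,0xb8,0xa4,0x59,0xd8,0x93,0x2e}
#4 dst[0x0d+6] := {0x4c,0x98,0xe1,0x3e,0x98,0x13}
#5 dst[0x11+5] := {0x16,0x59,0xa3,0xb8,0xa4}
query mem[0x0d]=0x4c, mem[0x1a]=0x1b, mem[0x14]=0xb8

MEM[0x0d,0x1a,0x14] = 4c 1b b8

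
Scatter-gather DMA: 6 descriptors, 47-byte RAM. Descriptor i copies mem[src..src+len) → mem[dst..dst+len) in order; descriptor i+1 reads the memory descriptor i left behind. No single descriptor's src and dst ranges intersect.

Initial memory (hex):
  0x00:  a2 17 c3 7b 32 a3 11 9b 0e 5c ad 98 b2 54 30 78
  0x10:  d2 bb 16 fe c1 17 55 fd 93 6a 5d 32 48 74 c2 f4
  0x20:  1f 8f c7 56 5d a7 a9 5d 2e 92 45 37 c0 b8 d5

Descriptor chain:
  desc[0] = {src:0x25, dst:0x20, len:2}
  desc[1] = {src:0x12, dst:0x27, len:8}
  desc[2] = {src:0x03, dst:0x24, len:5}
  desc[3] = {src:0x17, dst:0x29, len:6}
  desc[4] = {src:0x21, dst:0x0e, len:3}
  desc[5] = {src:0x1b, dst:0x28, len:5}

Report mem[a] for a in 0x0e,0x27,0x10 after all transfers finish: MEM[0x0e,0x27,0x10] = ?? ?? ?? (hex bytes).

D0: mem[0x20..0x21] <- [a7 a9]
D1: mem[0x27..0x2e] <- [16 fe c1 17 55 fd 93 6a]
D2: mem[0x24..0x28] <- [7b 32 a3 11 9b]
D3: mem[0x29..0x2e] <- [fd 93 6a 5d 32 48]
D4: mem[0x0e..0x10] <- [a9 c7 56]
D5: mem[0x28..0x2c] <- [32 48 74 c2 f4]
query mem[0x0e]=0xa9, mem[0x27]=0x11, mem[0x10]=0x56

MEM[0x0e,0x27,0x10] = a9 11 56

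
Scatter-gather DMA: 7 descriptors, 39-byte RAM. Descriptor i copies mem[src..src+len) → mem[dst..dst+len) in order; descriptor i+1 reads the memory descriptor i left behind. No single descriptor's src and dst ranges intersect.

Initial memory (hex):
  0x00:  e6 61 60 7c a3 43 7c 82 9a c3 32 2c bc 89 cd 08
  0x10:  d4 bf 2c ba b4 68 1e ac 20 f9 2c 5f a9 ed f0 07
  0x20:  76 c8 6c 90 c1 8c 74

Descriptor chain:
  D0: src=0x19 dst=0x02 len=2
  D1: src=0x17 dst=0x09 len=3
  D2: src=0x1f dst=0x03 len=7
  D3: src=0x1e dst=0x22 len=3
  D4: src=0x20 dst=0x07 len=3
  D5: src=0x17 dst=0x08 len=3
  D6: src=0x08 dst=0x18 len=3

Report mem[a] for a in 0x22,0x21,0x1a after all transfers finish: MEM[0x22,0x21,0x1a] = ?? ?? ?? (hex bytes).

[0] 0x19->0x02 len=2 : f9 2c
[1] 0x17->0x09 len=3 : ac 20 f9
[2] 0x1f->0x03 len=7 : 07 76 c8 6c 90 c1 8c
[3] 0x1e->0x22 len=3 : f0 07 76
[4] 0x20->0x07 len=3 : 76 c8 f0
[5] 0x17->0x08 len=3 : ac 20 f9
[6] 0x08->0x18 len=3 : ac 20 f9
query mem[0x22]=0xf0, mem[0x21]=0xc8, mem[0x1a]=0xf9

MEM[0x22,0x21,0x1a] = f0 c8 f9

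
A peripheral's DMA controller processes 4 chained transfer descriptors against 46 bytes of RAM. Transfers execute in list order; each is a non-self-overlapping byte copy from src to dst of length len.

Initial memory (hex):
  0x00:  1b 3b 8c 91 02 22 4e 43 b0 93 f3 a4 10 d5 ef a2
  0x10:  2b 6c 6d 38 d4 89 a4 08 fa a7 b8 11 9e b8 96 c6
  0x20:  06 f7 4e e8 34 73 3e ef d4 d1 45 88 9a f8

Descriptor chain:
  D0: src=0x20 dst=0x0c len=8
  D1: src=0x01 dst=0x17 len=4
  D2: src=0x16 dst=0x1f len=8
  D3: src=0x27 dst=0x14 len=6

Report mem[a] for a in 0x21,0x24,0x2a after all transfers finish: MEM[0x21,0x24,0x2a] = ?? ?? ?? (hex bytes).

MEM[0x21,0x24,0x2a] = 8c 11 45

  after D0: wrote 8B at 0x0c = 06f74ee834733eef
  after D1: wrote 4B at 0x17 = 3b8c9102
  after D2: wrote 8B at 0x1f = a43b8c9102119eb8
  after D3: wrote 6B at 0x14 = efd4d145889a
query mem[0x21]=0x8c, mem[0x24]=0x11, mem[0x2a]=0x45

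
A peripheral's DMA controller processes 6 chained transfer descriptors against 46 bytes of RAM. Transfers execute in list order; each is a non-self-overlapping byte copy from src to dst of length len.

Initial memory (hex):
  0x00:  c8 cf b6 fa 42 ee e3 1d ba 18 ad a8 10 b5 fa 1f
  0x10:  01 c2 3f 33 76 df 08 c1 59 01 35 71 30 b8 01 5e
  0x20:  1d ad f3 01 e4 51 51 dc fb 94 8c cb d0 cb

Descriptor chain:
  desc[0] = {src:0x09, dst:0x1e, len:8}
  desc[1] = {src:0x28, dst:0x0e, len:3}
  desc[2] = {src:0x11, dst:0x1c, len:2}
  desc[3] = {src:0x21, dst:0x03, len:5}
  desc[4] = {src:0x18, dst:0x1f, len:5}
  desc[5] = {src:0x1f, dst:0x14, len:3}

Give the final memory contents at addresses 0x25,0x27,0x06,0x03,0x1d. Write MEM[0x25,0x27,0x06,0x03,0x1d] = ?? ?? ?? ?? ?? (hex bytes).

MEM[0x25,0x27,0x06,0x03,0x1d] = 01 dc 1f 10 3f

[0] 0x09->0x1e len=8 : 18 ad a8 10 b5 fa 1f 01
[1] 0x28->0x0e len=3 : fb 94 8c
[2] 0x11->0x1c len=2 : c2 3f
[3] 0x21->0x03 len=5 : 10 b5 fa 1f 01
[4] 0x18->0x1f len=5 : 59 01 35 71 c2
[5] 0x1f->0x14 len=3 : 59 01 35
query mem[0x25]=0x01, mem[0x27]=0xdc, mem[0x06]=0x1f, mem[0x03]=0x10, mem[0x1d]=0x3f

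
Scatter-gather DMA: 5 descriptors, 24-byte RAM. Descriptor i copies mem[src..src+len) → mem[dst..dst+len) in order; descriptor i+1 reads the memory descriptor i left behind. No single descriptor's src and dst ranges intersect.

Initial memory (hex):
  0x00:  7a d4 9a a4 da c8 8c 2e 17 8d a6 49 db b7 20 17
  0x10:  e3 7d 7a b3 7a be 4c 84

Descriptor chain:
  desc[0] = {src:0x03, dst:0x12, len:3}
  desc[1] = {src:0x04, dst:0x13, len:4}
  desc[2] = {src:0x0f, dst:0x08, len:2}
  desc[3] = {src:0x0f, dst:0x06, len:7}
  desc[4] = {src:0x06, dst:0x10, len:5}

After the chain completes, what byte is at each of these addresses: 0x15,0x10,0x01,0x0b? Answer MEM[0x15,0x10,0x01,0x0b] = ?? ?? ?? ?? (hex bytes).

#0 dst[0x12+3] := {0xa4,0xda,0xc8}
#1 dst[0x13+4] := {0xda,0xc8,0x8c,0x2e}
#2 dst[0x08+2] := {0x17,0xe3}
#3 dst[0x06+7] := {0x17,0xe3,0x7d,0xa4,0xda,0xc8,0x8c}
#4 dst[0x10+5] := {0x17,0xe3,0x7d,0xa4,0xda}
query mem[0x15]=0x8c, mem[0x10]=0x17, mem[0x01]=0xd4, mem[0x0b]=0xc8

MEM[0x15,0x10,0x01,0x0b] = 8c 17 d4 c8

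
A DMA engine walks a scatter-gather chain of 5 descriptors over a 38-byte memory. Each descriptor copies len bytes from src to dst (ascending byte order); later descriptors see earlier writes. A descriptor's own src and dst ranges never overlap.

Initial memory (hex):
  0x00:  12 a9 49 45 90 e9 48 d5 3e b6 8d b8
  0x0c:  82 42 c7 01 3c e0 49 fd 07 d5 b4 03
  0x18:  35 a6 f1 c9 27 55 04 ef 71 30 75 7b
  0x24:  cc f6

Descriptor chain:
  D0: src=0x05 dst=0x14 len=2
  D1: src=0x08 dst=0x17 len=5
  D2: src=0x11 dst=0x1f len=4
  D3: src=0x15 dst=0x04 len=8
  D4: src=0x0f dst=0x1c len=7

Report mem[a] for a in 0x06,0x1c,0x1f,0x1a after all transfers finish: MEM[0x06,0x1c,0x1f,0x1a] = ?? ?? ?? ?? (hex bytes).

MEM[0x06,0x1c,0x1f,0x1a] = 3e 01 49 b8

  after D0: wrote 2B at 0x14 = e948
  after D1: wrote 5B at 0x17 = 3eb68db882
  after D2: wrote 4B at 0x1f = e049fde9
  after D3: wrote 8B at 0x04 = 48b43eb68db88227
  after D4: wrote 7B at 0x1c = 013ce049fde948
query mem[0x06]=0x3e, mem[0x1c]=0x01, mem[0x1f]=0x49, mem[0x1a]=0xb8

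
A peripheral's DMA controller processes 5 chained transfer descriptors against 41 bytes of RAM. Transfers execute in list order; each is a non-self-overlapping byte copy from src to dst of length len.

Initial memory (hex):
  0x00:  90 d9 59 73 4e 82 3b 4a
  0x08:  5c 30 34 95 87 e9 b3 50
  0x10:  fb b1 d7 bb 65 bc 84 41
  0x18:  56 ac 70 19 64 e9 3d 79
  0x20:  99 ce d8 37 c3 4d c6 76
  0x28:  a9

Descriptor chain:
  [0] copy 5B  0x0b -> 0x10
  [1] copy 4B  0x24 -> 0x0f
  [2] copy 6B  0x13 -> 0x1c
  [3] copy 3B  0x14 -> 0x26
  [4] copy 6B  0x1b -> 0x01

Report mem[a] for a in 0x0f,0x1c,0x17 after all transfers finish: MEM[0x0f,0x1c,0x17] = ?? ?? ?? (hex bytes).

D0: mem[0x10..0x14] <- [95 87 e9 b3 50]
D1: mem[0x0f..0x12] <- [c3 4d c6 76]
D2: mem[0x1c..0x21] <- [b3 50 bc 84 41 56]
D3: mem[0x26..0x28] <- [50 bc 84]
D4: mem[0x01..0x06] <- [19 b3 50 bc 84 41]
query mem[0x0f]=0xc3, mem[0x1c]=0xb3, mem[0x17]=0x41

MEM[0x0f,0x1c,0x17] = c3 b3 41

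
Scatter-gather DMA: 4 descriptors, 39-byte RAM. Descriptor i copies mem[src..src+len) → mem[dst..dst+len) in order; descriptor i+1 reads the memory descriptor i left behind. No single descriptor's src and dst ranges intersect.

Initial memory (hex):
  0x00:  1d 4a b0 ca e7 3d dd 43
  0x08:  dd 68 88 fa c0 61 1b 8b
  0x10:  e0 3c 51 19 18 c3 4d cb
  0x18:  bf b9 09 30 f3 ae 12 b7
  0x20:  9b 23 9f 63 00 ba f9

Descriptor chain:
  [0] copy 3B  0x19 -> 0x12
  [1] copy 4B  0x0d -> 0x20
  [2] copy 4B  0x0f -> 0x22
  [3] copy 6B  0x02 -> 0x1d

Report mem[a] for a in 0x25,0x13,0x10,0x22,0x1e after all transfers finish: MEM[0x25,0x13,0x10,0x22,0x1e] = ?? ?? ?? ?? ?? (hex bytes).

  after D0: wrote 3B at 0x12 = b90930
  after D1: wrote 4B at 0x20 = 611b8be0
  after D2: wrote 4B at 0x22 = 8be03cb9
  after D3: wrote 6B at 0x1d = b0cae73ddd43
query mem[0x25]=0xb9, mem[0x13]=0x09, mem[0x10]=0xe0, mem[0x22]=0x43, mem[0x1e]=0xca

MEM[0x25,0x13,0x10,0x22,0x1e] = b9 09 e0 43 ca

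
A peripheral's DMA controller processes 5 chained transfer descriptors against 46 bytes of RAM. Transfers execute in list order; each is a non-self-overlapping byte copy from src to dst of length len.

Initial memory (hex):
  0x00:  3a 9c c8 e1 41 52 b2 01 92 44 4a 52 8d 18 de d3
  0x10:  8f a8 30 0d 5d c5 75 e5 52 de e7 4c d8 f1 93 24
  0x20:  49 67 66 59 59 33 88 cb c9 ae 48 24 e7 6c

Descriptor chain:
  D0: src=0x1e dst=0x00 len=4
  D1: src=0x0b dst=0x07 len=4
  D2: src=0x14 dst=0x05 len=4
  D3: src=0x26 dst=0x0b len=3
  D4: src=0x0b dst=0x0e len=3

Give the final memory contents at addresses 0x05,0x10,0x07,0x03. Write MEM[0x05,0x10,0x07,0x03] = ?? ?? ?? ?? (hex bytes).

MEM[0x05,0x10,0x07,0x03] = 5d c9 75 67

#0 dst[0x00+4] := {0x93,0x24,0x49,0x67}
#1 dst[0x07+4] := {0x52,0x8d,0x18,0xde}
#2 dst[0x05+4] := {0x5d,0xc5,0x75,0xe5}
#3 dst[0x0b+3] := {0x88,0xcb,0xc9}
#4 dst[0x0e+3] := {0x88,0xcb,0xc9}
query mem[0x05]=0x5d, mem[0x10]=0xc9, mem[0x07]=0x75, mem[0x03]=0x67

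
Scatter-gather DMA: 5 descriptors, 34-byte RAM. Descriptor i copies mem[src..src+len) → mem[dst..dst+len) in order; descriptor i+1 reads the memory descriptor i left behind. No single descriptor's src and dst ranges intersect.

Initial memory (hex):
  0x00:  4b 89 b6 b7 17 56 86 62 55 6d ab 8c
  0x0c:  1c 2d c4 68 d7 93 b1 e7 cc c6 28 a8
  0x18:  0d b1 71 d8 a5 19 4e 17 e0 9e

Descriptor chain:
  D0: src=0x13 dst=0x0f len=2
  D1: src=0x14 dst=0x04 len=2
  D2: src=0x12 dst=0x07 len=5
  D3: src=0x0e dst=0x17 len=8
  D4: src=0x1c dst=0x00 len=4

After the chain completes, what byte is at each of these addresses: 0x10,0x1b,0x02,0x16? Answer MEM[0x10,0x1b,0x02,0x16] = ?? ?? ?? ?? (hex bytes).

#0 dst[0x0f+2] := {0xe7,0xcc}
#1 dst[0x04+2] := {0xcc,0xc6}
#2 dst[0x07+5] := {0xb1,0xe7,0xcc,0xc6,0x28}
#3 dst[0x17+8] := {0xc4,0xe7,0xcc,0x93,0xb1,0xe7,0xcc,0xc6}
#4 dst[0x00+4] := {0xe7,0xcc,0xc6,0x17}
query mem[0x10]=0xcc, mem[0x1b]=0xb1, mem[0x02]=0xc6, mem[0x16]=0x28

MEM[0x10,0x1b,0x02,0x16] = cc b1 c6 28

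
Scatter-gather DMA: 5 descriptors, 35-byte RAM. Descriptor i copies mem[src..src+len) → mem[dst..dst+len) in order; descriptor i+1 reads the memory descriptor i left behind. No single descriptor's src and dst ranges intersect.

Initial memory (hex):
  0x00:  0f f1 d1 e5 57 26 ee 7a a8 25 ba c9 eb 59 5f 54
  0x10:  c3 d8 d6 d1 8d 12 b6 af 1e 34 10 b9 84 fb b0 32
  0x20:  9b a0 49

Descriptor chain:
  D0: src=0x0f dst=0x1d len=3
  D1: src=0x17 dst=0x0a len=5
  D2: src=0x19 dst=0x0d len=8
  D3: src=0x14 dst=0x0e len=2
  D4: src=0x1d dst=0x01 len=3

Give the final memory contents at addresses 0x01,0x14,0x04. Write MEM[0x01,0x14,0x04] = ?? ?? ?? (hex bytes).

MEM[0x01,0x14,0x04] = 54 9b 57

  after D0: wrote 3B at 0x1d = 54c3d8
  after D1: wrote 5B at 0x0a = af1e3410b9
  after D2: wrote 8B at 0x0d = 3410b98454c3d89b
  after D3: wrote 2B at 0x0e = 9b12
  after D4: wrote 3B at 0x01 = 54c3d8
query mem[0x01]=0x54, mem[0x14]=0x9b, mem[0x04]=0x57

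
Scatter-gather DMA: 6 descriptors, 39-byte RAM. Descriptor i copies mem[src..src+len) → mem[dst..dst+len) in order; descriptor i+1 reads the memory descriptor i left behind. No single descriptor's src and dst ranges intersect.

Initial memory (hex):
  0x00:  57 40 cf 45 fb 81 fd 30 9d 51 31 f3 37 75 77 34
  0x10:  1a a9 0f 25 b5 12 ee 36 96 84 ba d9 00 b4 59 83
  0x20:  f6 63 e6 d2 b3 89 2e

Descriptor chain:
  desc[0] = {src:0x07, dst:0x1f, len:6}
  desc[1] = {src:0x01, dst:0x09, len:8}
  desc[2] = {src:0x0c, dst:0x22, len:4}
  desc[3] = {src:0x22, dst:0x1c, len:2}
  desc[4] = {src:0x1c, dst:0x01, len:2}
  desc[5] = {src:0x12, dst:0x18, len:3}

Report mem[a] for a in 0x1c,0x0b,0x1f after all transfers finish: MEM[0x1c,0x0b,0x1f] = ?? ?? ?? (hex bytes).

D0: mem[0x1f..0x24] <- [30 9d 51 31 f3 37]
D1: mem[0x09..0x10] <- [40 cf 45 fb 81 fd 30 9d]
D2: mem[0x22..0x25] <- [fb 81 fd 30]
D3: mem[0x1c..0x1d] <- [fb 81]
D4: mem[0x01..0x02] <- [fb 81]
D5: mem[0x18..0x1a] <- [0f 25 b5]
query mem[0x1c]=0xfb, mem[0x0b]=0x45, mem[0x1f]=0x30

MEM[0x1c,0x0b,0x1f] = fb 45 30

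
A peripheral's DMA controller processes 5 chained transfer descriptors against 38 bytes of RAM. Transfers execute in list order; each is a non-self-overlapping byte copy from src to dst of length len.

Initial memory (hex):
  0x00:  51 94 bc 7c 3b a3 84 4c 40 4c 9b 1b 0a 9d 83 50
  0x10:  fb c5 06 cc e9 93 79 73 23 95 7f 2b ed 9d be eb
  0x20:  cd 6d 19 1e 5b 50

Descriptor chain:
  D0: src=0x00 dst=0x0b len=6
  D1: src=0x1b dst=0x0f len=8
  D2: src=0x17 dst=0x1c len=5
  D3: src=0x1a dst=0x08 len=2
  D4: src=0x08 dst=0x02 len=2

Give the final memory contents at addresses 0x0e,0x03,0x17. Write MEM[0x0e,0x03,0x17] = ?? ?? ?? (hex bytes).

MEM[0x0e,0x03,0x17] = 7c 2b 73

  after D0: wrote 6B at 0x0b = 5194bc7c3ba3
  after D1: wrote 8B at 0x0f = 2bed9dbeebcd6d19
  after D2: wrote 5B at 0x1c = 7323957f2b
  after D3: wrote 2B at 0x08 = 7f2b
  after D4: wrote 2B at 0x02 = 7f2b
query mem[0x0e]=0x7c, mem[0x03]=0x2b, mem[0x17]=0x73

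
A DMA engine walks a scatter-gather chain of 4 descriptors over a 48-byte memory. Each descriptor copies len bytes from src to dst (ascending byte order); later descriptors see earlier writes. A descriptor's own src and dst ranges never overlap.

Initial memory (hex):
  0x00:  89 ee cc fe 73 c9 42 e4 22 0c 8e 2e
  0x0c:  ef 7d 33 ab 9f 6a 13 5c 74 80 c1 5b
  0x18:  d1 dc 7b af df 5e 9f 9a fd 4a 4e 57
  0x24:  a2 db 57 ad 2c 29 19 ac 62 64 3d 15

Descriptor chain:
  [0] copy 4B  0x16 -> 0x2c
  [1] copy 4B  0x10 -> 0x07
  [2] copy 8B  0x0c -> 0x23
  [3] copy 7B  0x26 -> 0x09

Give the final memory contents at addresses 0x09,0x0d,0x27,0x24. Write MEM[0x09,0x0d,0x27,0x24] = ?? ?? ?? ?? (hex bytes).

MEM[0x09,0x0d,0x27,0x24] = ab 5c 9f 7d

[0] 0x16->0x2c len=4 : c1 5b d1 dc
[1] 0x10->0x07 len=4 : 9f 6a 13 5c
[2] 0x0c->0x23 len=8 : ef 7d 33 ab 9f 6a 13 5c
[3] 0x26->0x09 len=7 : ab 9f 6a 13 5c ac c1
query mem[0x09]=0xab, mem[0x0d]=0x5c, mem[0x27]=0x9f, mem[0x24]=0x7d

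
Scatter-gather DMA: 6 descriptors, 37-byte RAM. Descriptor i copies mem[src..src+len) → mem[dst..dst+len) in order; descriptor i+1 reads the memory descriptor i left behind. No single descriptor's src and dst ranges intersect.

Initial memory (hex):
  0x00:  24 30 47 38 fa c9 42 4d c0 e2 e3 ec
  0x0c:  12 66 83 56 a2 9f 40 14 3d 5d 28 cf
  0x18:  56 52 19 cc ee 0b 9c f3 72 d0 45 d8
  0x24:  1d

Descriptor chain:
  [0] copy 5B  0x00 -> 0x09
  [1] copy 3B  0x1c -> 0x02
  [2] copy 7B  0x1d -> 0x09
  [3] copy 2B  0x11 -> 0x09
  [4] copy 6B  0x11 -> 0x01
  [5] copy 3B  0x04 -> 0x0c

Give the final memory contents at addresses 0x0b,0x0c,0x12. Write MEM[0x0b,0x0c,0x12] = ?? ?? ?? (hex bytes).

MEM[0x0b,0x0c,0x12] = f3 3d 40

D0: mem[0x09..0x0d] <- [24 30 47 38 fa]
D1: mem[0x02..0x04] <- [ee 0b 9c]
D2: mem[0x09..0x0f] <- [0b 9c f3 72 d0 45 d8]
D3: mem[0x09..0x0a] <- [9f 40]
D4: mem[0x01..0x06] <- [9f 40 14 3d 5d 28]
D5: mem[0x0c..0x0e] <- [3d 5d 28]
query mem[0x0b]=0xf3, mem[0x0c]=0x3d, mem[0x12]=0x40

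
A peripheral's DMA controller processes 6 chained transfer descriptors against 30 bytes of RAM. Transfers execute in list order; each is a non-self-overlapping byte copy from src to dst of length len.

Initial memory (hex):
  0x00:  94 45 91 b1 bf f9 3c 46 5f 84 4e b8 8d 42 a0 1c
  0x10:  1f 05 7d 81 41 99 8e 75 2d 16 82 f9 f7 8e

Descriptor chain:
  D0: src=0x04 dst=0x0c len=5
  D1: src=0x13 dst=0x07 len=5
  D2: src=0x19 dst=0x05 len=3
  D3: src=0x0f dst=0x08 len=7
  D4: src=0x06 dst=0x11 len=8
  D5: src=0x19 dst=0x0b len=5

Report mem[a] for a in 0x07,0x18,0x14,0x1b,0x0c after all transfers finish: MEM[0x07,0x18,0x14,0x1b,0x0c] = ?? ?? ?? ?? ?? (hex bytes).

  after D0: wrote 5B at 0x0c = bff93c465f
  after D1: wrote 5B at 0x07 = 8141998e75
  after D2: wrote 3B at 0x05 = 1682f9
  after D3: wrote 7B at 0x08 = 465f057d814199
  after D4: wrote 8B at 0x11 = 82f9465f057d8141
  after D5: wrote 5B at 0x0b = 1682f9f78e
query mem[0x07]=0xf9, mem[0x18]=0x41, mem[0x14]=0x5f, mem[0x1b]=0xf9, mem[0x0c]=0x82

MEM[0x07,0x18,0x14,0x1b,0x0c] = f9 41 5f f9 82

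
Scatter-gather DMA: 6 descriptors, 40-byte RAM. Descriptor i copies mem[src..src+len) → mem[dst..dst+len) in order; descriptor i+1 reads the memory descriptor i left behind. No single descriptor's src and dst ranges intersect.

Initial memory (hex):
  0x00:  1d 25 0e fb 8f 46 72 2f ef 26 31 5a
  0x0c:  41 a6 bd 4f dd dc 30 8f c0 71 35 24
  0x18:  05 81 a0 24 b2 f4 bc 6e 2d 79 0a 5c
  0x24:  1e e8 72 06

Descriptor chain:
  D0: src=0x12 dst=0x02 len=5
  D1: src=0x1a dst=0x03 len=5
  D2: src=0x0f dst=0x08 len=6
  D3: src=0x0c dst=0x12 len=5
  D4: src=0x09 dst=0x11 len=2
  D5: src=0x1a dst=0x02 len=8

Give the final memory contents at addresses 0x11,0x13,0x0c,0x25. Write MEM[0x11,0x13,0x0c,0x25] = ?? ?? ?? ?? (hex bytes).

#0 dst[0x02+5] := {0x30,0x8f,0xc0,0x71,0x35}
#1 dst[0x03+5] := {0xa0,0x24,0xb2,0xf4,0xbc}
#2 dst[0x08+6] := {0x4f,0xdd,0xdc,0x30,0x8f,0xc0}
#3 dst[0x12+5] := {0x8f,0xc0,0xbd,0x4f,0xdd}
#4 dst[0x11+2] := {0xdd,0xdc}
#5 dst[0x02+8] := {0xa0,0x24,0xb2,0xf4,0xbc,0x6e,0x2d,0x79}
query mem[0x11]=0xdd, mem[0x13]=0xc0, mem[0x0c]=0x8f, mem[0x25]=0xe8

MEM[0x11,0x13,0x0c,0x25] = dd c0 8f e8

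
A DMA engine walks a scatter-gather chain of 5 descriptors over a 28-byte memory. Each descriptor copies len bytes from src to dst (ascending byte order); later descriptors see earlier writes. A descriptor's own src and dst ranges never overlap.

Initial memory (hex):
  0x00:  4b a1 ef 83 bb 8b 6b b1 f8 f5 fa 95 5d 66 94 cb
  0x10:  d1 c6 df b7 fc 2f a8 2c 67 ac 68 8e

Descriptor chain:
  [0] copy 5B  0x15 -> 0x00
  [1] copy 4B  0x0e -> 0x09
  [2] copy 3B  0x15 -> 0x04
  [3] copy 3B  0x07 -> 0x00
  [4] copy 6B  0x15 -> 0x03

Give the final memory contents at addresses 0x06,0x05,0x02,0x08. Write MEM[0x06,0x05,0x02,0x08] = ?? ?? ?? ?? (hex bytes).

MEM[0x06,0x05,0x02,0x08] = 67 2c 94 68

#0 dst[0x00+5] := {0x2f,0xa8,0x2c,0x67,0xac}
#1 dst[0x09+4] := {0x94,0xcb,0xd1,0xc6}
#2 dst[0x04+3] := {0x2f,0xa8,0x2c}
#3 dst[0x00+3] := {0xb1,0xf8,0x94}
#4 dst[0x03+6] := {0x2f,0xa8,0x2c,0x67,0xac,0x68}
query mem[0x06]=0x67, mem[0x05]=0x2c, mem[0x02]=0x94, mem[0x08]=0x68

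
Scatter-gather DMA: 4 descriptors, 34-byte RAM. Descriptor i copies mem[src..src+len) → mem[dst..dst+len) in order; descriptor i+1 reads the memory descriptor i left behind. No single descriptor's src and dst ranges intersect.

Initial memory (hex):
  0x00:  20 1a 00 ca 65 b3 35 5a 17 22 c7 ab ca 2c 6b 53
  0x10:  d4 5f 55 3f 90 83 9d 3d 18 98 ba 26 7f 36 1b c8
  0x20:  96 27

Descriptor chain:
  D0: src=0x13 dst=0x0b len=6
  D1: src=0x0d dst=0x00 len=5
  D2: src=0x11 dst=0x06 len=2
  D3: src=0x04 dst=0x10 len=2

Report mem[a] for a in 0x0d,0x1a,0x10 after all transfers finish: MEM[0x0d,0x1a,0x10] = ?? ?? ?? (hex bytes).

#0 dst[0x0b+6] := {0x3f,0x90,0x83,0x9d,0x3d,0x18}
#1 dst[0x00+5] := {0x83,0x9d,0x3d,0x18,0x5f}
#2 dst[0x06+2] := {0x5f,0x55}
#3 dst[0x10+2] := {0x5f,0xb3}
query mem[0x0d]=0x83, mem[0x1a]=0xba, mem[0x10]=0x5f

MEM[0x0d,0x1a,0x10] = 83 ba 5f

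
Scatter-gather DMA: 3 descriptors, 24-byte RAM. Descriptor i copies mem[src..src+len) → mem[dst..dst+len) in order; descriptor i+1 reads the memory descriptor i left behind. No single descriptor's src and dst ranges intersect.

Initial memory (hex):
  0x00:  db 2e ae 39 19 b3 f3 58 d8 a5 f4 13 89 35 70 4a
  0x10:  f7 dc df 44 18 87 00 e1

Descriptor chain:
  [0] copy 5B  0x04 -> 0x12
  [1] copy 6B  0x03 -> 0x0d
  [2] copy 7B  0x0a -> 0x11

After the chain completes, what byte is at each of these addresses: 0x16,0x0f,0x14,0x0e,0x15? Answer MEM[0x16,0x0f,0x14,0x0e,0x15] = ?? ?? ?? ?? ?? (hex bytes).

MEM[0x16,0x0f,0x14,0x0e,0x15] = b3 b3 39 19 19

[0] 0x04->0x12 len=5 : 19 b3 f3 58 d8
[1] 0x03->0x0d len=6 : 39 19 b3 f3 58 d8
[2] 0x0a->0x11 len=7 : f4 13 89 39 19 b3 f3
query mem[0x16]=0xb3, mem[0x0f]=0xb3, mem[0x14]=0x39, mem[0x0e]=0x19, mem[0x15]=0x19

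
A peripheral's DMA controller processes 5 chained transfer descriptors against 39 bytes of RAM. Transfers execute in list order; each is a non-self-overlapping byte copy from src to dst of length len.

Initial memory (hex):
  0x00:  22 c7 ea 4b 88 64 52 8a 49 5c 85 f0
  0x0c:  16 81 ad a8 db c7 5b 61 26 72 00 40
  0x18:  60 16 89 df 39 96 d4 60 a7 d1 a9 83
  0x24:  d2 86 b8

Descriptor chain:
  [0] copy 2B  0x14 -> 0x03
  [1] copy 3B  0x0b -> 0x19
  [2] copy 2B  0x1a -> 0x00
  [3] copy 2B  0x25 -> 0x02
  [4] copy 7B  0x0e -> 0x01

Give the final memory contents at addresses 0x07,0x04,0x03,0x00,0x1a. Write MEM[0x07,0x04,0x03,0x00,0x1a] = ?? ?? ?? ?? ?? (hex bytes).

#0 dst[0x03+2] := {0x26,0x72}
#1 dst[0x19+3] := {0xf0,0x16,0x81}
#2 dst[0x00+2] := {0x16,0x81}
#3 dst[0x02+2] := {0x86,0xb8}
#4 dst[0x01+7] := {0xad,0xa8,0xdb,0xc7,0x5b,0x61,0x26}
query mem[0x07]=0x26, mem[0x04]=0xc7, mem[0x03]=0xdb, mem[0x00]=0x16, mem[0x1a]=0x16

MEM[0x07,0x04,0x03,0x00,0x1a] = 26 c7 db 16 16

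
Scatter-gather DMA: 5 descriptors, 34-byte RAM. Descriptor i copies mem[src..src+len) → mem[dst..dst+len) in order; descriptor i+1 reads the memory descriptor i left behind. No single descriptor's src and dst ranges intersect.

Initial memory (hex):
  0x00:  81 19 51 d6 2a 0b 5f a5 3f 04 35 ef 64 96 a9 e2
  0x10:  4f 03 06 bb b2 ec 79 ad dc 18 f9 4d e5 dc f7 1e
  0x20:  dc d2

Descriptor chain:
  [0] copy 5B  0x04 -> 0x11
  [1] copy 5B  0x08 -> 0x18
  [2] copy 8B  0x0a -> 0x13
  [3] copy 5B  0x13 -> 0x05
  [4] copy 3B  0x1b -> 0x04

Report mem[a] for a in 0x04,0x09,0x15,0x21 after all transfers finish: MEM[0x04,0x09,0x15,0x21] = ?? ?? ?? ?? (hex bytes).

MEM[0x04,0x09,0x15,0x21] = ef a9 64 d2

[0] 0x04->0x11 len=5 : 2a 0b 5f a5 3f
[1] 0x08->0x18 len=5 : 3f 04 35 ef 64
[2] 0x0a->0x13 len=8 : 35 ef 64 96 a9 e2 4f 2a
[3] 0x13->0x05 len=5 : 35 ef 64 96 a9
[4] 0x1b->0x04 len=3 : ef 64 dc
query mem[0x04]=0xef, mem[0x09]=0xa9, mem[0x15]=0x64, mem[0x21]=0xd2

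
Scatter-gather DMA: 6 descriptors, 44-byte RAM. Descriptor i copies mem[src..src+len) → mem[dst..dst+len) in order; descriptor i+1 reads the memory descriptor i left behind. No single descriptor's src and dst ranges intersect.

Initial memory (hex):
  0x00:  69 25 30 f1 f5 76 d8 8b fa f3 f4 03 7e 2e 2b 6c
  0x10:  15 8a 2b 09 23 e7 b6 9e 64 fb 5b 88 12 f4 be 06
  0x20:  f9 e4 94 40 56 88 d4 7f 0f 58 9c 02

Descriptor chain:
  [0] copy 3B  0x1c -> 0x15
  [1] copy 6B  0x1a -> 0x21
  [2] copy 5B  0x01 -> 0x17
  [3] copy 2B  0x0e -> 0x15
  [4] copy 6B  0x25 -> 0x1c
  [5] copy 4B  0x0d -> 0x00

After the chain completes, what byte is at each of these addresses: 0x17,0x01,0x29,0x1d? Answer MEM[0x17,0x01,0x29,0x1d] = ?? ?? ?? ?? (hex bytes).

MEM[0x17,0x01,0x29,0x1d] = 25 2b 58 06

[0] 0x1c->0x15 len=3 : 12 f4 be
[1] 0x1a->0x21 len=6 : 5b 88 12 f4 be 06
[2] 0x01->0x17 len=5 : 25 30 f1 f5 76
[3] 0x0e->0x15 len=2 : 2b 6c
[4] 0x25->0x1c len=6 : be 06 7f 0f 58 9c
[5] 0x0d->0x00 len=4 : 2e 2b 6c 15
query mem[0x17]=0x25, mem[0x01]=0x2b, mem[0x29]=0x58, mem[0x1d]=0x06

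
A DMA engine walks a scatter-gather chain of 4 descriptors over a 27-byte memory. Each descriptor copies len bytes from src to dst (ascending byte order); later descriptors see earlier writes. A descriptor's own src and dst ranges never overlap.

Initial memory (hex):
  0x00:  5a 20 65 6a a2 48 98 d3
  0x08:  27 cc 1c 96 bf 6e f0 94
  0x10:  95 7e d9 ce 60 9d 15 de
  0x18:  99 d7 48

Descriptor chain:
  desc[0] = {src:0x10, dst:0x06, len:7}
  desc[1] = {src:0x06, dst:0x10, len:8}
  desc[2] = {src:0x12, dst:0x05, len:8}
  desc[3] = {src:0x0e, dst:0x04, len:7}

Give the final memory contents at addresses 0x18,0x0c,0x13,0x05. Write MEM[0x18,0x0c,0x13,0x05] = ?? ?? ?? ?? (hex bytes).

[0] 0x10->0x06 len=7 : 95 7e d9 ce 60 9d 15
[1] 0x06->0x10 len=8 : 95 7e d9 ce 60 9d 15 6e
[2] 0x12->0x05 len=8 : d9 ce 60 9d 15 6e 99 d7
[3] 0x0e->0x04 len=7 : f0 94 95 7e d9 ce 60
query mem[0x18]=0x99, mem[0x0c]=0xd7, mem[0x13]=0xce, mem[0x05]=0x94

MEM[0x18,0x0c,0x13,0x05] = 99 d7 ce 94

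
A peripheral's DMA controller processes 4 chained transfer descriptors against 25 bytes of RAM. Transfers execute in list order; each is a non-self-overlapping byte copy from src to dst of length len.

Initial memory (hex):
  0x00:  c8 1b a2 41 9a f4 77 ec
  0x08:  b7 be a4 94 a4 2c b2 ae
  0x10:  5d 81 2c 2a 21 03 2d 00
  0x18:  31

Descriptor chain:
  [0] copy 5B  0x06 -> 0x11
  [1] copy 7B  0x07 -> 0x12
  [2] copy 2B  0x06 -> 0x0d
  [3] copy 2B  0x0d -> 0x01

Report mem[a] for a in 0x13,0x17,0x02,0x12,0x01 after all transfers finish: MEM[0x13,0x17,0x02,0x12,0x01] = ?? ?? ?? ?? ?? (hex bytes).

[0] 0x06->0x11 len=5 : 77 ec b7 be a4
[1] 0x07->0x12 len=7 : ec b7 be a4 94 a4 2c
[2] 0x06->0x0d len=2 : 77 ec
[3] 0x0d->0x01 len=2 : 77 ec
query mem[0x13]=0xb7, mem[0x17]=0xa4, mem[0x02]=0xec, mem[0x12]=0xec, mem[0x01]=0x77

MEM[0x13,0x17,0x02,0x12,0x01] = b7 a4 ec ec 77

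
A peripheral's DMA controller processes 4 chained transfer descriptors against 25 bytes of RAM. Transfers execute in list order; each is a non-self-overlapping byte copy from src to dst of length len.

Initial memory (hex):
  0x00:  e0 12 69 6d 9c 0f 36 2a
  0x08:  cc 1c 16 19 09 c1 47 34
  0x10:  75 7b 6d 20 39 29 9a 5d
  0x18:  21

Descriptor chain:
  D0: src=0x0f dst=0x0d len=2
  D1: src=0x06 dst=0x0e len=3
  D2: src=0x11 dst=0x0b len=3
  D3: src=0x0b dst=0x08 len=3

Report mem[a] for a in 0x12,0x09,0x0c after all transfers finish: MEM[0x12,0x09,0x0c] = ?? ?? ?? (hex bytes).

D0: mem[0x0d..0x0e] <- [34 75]
D1: mem[0x0e..0x10] <- [36 2a cc]
D2: mem[0x0b..0x0d] <- [7b 6d 20]
D3: mem[0x08..0x0a] <- [7b 6d 20]
query mem[0x12]=0x6d, mem[0x09]=0x6d, mem[0x0c]=0x6d

MEM[0x12,0x09,0x0c] = 6d 6d 6d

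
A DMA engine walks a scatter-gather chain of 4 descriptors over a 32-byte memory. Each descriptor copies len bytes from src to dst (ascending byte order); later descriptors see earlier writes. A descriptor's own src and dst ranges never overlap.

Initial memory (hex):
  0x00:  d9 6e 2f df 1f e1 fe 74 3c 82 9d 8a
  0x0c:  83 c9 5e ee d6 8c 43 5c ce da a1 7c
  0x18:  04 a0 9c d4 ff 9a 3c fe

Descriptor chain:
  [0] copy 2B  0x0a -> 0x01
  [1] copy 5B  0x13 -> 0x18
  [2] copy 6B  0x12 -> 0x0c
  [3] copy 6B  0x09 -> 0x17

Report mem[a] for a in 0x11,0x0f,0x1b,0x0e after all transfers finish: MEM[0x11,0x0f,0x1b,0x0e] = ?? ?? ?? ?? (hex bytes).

MEM[0x11,0x0f,0x1b,0x0e] = 7c da 5c ce

  after D0: wrote 2B at 0x01 = 9d8a
  after D1: wrote 5B at 0x18 = 5ccedaa17c
  after D2: wrote 6B at 0x0c = 435ccedaa17c
  after D3: wrote 6B at 0x17 = 829d8a435cce
query mem[0x11]=0x7c, mem[0x0f]=0xda, mem[0x1b]=0x5c, mem[0x0e]=0xce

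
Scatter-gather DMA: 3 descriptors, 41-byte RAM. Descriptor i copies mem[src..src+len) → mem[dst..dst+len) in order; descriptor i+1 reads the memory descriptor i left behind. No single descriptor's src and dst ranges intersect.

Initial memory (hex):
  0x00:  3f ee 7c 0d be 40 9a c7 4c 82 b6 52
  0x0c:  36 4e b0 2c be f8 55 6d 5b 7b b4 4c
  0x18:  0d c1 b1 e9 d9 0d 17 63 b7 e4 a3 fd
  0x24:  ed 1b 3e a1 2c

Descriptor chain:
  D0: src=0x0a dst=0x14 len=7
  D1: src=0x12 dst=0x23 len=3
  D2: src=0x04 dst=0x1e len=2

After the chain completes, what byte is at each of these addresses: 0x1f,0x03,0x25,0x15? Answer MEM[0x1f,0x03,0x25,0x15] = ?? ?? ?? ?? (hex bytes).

#0 dst[0x14+7] := {0xb6,0x52,0x36,0x4e,0xb0,0x2c,0xbe}
#1 dst[0x23+3] := {0x55,0x6d,0xb6}
#2 dst[0x1e+2] := {0xbe,0x40}
query mem[0x1f]=0x40, mem[0x03]=0x0d, mem[0x25]=0xb6, mem[0x15]=0x52

MEM[0x1f,0x03,0x25,0x15] = 40 0d b6 52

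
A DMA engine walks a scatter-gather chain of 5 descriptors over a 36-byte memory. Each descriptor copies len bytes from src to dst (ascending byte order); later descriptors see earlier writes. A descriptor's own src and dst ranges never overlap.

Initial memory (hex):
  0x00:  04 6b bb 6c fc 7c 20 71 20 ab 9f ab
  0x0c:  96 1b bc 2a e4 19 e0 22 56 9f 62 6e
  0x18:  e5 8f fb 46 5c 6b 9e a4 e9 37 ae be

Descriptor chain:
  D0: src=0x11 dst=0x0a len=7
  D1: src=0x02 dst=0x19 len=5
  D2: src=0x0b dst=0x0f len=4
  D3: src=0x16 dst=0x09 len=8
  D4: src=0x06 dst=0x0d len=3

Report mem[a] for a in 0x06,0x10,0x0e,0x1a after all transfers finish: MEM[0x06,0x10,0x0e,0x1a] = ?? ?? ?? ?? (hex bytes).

MEM[0x06,0x10,0x0e,0x1a] = 20 20 71 6c

  after D0: wrote 7B at 0x0a = 19e022569f626e
  after D1: wrote 5B at 0x19 = bb6cfc7c20
  after D2: wrote 4B at 0x0f = e022569f
  after D3: wrote 8B at 0x09 = 626ee5bb6cfc7c20
  after D4: wrote 3B at 0x0d = 207120
query mem[0x06]=0x20, mem[0x10]=0x20, mem[0x0e]=0x71, mem[0x1a]=0x6c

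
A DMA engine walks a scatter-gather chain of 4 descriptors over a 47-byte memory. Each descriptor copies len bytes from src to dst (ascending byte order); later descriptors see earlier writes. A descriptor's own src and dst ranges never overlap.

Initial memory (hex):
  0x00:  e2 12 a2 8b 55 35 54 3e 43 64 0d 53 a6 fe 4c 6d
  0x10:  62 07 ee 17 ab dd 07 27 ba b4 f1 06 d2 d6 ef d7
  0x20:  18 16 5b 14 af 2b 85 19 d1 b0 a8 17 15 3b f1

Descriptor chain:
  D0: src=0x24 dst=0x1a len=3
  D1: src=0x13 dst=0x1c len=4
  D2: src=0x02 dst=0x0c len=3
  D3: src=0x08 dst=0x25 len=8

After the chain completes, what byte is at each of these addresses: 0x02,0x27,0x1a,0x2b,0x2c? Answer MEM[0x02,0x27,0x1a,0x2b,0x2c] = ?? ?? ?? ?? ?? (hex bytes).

MEM[0x02,0x27,0x1a,0x2b,0x2c] = a2 0d af 55 6d

[0] 0x24->0x1a len=3 : af 2b 85
[1] 0x13->0x1c len=4 : 17 ab dd 07
[2] 0x02->0x0c len=3 : a2 8b 55
[3] 0x08->0x25 len=8 : 43 64 0d 53 a2 8b 55 6d
query mem[0x02]=0xa2, mem[0x27]=0x0d, mem[0x1a]=0xaf, mem[0x2b]=0x55, mem[0x2c]=0x6d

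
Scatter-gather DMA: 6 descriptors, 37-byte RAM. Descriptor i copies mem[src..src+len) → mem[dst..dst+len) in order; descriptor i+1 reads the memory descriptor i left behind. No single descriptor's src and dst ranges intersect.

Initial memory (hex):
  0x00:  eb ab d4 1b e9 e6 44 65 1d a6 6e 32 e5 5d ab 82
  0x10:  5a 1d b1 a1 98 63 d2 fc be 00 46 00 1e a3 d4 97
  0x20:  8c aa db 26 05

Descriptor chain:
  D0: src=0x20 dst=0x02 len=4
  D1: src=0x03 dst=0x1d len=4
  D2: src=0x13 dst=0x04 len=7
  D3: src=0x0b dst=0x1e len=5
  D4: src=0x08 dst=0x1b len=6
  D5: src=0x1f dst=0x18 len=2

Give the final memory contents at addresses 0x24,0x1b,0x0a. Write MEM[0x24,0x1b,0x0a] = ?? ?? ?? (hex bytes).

MEM[0x24,0x1b,0x0a] = 05 fc 00

#0 dst[0x02+4] := {0x8c,0xaa,0xdb,0x26}
#1 dst[0x1d+4] := {0xaa,0xdb,0x26,0x44}
#2 dst[0x04+7] := {0xa1,0x98,0x63,0xd2,0xfc,0xbe,0x00}
#3 dst[0x1e+5] := {0x32,0xe5,0x5d,0xab,0x82}
#4 dst[0x1b+6] := {0xfc,0xbe,0x00,0x32,0xe5,0x5d}
#5 dst[0x18+2] := {0xe5,0x5d}
query mem[0x24]=0x05, mem[0x1b]=0xfc, mem[0x0a]=0x00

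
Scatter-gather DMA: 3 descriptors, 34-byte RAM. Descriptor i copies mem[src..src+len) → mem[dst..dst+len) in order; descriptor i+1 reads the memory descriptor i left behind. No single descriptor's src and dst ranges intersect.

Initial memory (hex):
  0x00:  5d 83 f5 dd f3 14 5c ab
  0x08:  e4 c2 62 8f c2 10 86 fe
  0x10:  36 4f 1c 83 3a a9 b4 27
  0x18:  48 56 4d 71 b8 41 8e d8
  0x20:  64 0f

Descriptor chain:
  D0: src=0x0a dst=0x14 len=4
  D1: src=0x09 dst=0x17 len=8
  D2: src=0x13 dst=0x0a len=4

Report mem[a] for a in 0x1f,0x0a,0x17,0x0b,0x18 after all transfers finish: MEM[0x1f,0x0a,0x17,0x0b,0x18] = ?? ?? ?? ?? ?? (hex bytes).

MEM[0x1f,0x0a,0x17,0x0b,0x18] = d8 83 c2 62 62

D0: mem[0x14..0x17] <- [62 8f c2 10]
D1: mem[0x17..0x1e] <- [c2 62 8f c2 10 86 fe 36]
D2: mem[0x0a..0x0d] <- [83 62 8f c2]
query mem[0x1f]=0xd8, mem[0x0a]=0x83, mem[0x17]=0xc2, mem[0x0b]=0x62, mem[0x18]=0x62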